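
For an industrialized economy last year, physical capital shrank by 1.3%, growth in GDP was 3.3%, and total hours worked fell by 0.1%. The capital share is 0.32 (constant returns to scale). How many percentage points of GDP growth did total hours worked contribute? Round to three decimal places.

Labor's share = 1 − 0.32 = 0.68.
Contribution = share × growth = 0.68 × (-0.1) = -0.068 pp.

-0.068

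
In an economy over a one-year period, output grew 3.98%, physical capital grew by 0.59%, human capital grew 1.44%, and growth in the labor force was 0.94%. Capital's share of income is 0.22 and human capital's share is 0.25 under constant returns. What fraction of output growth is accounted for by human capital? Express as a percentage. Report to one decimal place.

Human capital accounted for 9.0% of growth.

Human capital contributed 0.25 × 1.44 = 0.36 pp.
Share of growth = 0.36 / 3.98 × 100 = 9.045%.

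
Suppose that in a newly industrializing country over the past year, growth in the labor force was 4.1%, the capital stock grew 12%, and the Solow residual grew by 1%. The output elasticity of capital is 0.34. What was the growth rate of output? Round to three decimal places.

Labor's share = 1 − 0.34 = 0.66.
The capital stock: 0.34 × 12 = 4.08 pp.
The labor force: 0.66 × 4.1 = 2.706 pp.
Output growth = 1 + 6.786 = 7.786%.

7.786%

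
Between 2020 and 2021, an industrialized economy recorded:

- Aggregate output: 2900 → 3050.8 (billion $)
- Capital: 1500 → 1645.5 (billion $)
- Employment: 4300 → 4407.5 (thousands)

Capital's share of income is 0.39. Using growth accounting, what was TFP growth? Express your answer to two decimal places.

-0.11%

Aggregate output growth = (3050.8 − 2900) / 2900 = 5.2%.
Capital growth = (1645.5 − 1500) / 1500 = 9.7%.
Employment growth = (4407.5 − 4300) / 4300 = 2.5%.
Labor's share = 1 − 0.39 = 0.61.
Capital: 0.39 × 9.7 = 3.783 pp.
Employment: 0.61 × 2.5 = 1.525 pp.
TFP growth = 5.2 − 5.308 = -0.108%.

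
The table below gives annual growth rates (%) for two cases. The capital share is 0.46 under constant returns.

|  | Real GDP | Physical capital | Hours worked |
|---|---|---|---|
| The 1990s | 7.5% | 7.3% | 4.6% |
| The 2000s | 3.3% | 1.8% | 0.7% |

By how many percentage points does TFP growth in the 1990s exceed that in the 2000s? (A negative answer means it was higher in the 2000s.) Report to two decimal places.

-0.44 percentage points

Labor's share = 1 − 0.46 = 0.54.
The 1990s: TFP = 7.5 − 3.358 − 2.484 = 1.658%.
The 2000s: TFP = 3.3 − 0.828 − 0.378 = 2.094%.
Difference = 1.658 − (2.094) = -0.436 pp.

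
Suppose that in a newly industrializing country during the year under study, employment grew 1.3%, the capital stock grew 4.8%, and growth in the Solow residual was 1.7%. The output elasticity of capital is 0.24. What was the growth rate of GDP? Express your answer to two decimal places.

Labor's share = 1 − 0.24 = 0.76.
The capital stock: 0.24 × 4.8 = 1.152 pp.
Employment: 0.76 × 1.3 = 0.988 pp.
Output growth = 1.7 + 2.14 = 3.84%.

GDP growth was 3.84%.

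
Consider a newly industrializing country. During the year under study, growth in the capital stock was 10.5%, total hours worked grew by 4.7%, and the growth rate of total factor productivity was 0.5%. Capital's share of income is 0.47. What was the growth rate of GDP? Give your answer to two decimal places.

Labor's share = 1 − 0.47 = 0.53.
The capital stock: 0.47 × 10.5 = 4.935 pp.
Total hours worked: 0.53 × 4.7 = 2.491 pp.
Output growth = 0.5 + 7.426 = 7.926%.

GDP growth was 7.93%.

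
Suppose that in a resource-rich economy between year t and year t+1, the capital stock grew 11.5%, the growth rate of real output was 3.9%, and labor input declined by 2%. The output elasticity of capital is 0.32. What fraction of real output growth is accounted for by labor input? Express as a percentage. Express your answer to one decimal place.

-34.9%

Labor's share = 1 − 0.32 = 0.68.
Labor input contributed 0.68 × (-2) = -1.36 pp.
Share of growth = -1.36 / 3.9 × 100 = -34.872%.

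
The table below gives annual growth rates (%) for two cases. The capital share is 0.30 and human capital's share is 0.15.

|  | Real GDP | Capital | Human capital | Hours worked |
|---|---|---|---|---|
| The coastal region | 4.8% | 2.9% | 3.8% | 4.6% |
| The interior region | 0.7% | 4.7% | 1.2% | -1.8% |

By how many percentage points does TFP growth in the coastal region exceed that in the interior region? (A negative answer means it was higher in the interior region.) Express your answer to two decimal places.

Labor's share = 1 − 0.3 − 0.15 = 0.55.
The coastal region: TFP = 4.8 − 0.87 − 0.57 − 2.53 = 0.83%.
The interior region: TFP = 0.7 − 1.41 − 0.18 + 0.99 = 0.1%.
Difference = 0.83 − (0.1) = 0.73 pp.

0.73 percentage points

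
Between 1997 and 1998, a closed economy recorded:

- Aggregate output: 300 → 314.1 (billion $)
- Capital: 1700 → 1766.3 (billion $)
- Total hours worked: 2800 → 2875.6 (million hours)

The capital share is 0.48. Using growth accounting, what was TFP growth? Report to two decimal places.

Aggregate output growth = (314.1 − 300) / 300 = 4.7%.
Capital growth = (1766.3 − 1700) / 1700 = 3.9%.
Total hours worked growth = (2875.6 − 2800) / 2800 = 2.7%.
Labor's share = 1 − 0.48 = 0.52.
Capital: 0.48 × 3.9 = 1.872 pp.
Total hours worked: 0.52 × 2.7 = 1.404 pp.
TFP growth = 4.7 − 3.276 = 1.424%.

1.42%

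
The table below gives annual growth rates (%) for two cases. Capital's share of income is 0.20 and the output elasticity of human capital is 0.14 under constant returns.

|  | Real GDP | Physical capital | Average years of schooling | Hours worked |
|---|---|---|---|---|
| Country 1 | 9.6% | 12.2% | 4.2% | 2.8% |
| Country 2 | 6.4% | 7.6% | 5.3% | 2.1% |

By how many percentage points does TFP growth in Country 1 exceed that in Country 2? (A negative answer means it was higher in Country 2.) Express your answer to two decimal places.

Labor's share = 1 − 0.2 − 0.14 = 0.66.
Country 1: TFP = 9.6 − 2.44 − 0.588 − 1.848 = 4.724%.
Country 2: TFP = 6.4 − 1.52 − 0.742 − 1.386 = 2.752%.
Difference = 4.724 − (2.752) = 1.972 pp.

1.97 percentage points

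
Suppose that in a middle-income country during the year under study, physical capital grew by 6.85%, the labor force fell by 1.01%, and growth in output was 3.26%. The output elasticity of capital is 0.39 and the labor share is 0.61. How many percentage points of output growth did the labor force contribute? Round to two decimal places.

Labor's share = 1 − 0.39 = 0.61.
Contribution = share × growth = 0.61 × (-1.01) = -0.6161 pp.

-0.62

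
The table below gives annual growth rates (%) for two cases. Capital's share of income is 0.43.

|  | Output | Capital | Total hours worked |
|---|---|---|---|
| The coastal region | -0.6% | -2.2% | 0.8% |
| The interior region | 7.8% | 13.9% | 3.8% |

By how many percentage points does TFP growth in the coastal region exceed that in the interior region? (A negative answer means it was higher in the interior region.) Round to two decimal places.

0.23 percentage points

Labor's share = 1 − 0.43 = 0.57.
The coastal region: TFP = -0.6 + 0.946 − 0.456 = -0.11%.
The interior region: TFP = 7.8 − 5.977 − 2.166 = -0.343%.
Difference = -0.11 − (-0.343) = 0.233 pp.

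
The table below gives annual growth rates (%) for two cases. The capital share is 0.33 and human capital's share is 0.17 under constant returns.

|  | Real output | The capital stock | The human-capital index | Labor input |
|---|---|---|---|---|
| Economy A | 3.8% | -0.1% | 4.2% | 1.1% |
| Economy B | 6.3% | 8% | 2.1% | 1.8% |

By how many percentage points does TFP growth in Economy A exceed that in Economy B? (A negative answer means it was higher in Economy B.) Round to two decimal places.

Labor's share = 1 − 0.33 − 0.17 = 0.5.
Economy A: TFP = 3.8 + 0.033 − 0.714 − 0.55 = 2.569%.
Economy B: TFP = 6.3 − 2.64 − 0.357 − 0.9 = 2.403%.
Difference = 2.569 − (2.403) = 0.166 pp.

0.17 percentage points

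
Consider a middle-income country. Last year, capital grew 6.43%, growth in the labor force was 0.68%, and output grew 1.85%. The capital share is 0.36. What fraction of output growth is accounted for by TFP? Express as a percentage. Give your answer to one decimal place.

TFP accounted for -48.6% of growth.

Labor's share = 1 − 0.36 = 0.64.
Capital: 0.36 × 6.43 = 2.3148 pp.
The labor force: 0.64 × 0.68 = 0.4352 pp.
TFP growth = 1.85 − 2.75 = -0.9%.
TFP share of growth = -0.9 / 1.85 × 100 = -48.649%.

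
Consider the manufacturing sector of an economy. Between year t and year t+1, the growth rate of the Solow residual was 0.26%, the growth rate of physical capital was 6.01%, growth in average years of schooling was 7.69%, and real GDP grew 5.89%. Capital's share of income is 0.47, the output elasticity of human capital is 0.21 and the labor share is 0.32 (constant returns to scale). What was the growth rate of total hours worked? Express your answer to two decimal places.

Labor's share = 1 − 0.47 − 0.21 = 0.32.
gY = gA + 0.47×6.01 + 0.21×7.69 + 0.32×g.
0.32×g = 5.89 − 0.26 − 4.4396 = 1.1904.
g = 1.1904 / 0.32 = 3.72%.

3.72%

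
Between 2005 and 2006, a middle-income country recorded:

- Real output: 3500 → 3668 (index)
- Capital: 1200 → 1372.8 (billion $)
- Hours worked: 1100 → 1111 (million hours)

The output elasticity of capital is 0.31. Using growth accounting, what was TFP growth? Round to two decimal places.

Real output growth = (3668 − 3500) / 3500 = 4.8%.
Capital growth = (1372.8 − 1200) / 1200 = 14.4%.
Hours worked growth = (1111 − 1100) / 1100 = 1%.
Labor's share = 1 − 0.31 = 0.69.
Capital: 0.31 × 14.4 = 4.464 pp.
Hours worked: 0.69 × 1 = 0.69 pp.
TFP growth = 4.8 − 5.154 = -0.354%.

-0.35%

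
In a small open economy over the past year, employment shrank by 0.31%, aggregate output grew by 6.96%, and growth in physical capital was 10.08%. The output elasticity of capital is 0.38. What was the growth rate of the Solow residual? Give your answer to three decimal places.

Labor's share = 1 − 0.38 = 0.62.
Physical capital: 0.38 × 10.08 = 3.8304 pp.
Employment: 0.62 × (-0.31) = -0.1922 pp.
TFP growth = 6.96 − 3.6382 = 3.3218%.

3.322%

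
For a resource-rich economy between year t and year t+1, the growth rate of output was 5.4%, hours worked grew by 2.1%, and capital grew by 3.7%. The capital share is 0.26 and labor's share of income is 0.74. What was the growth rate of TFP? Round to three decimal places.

Labor's share = 1 − 0.26 = 0.74.
Capital: 0.26 × 3.7 = 0.962 pp.
Hours worked: 0.74 × 2.1 = 1.554 pp.
TFP growth = 5.4 − 2.516 = 2.884%.

TFP grew 2.884%.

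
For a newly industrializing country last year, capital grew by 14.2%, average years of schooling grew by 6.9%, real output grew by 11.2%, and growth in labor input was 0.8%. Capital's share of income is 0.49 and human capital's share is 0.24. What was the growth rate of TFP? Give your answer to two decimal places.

TFP growth was 2.37%.

Labor's share = 1 − 0.49 − 0.24 = 0.27.
Capital: 0.49 × 14.2 = 6.958 pp.
Average years of schooling: 0.24 × 6.9 = 1.656 pp.
Labor input: 0.27 × 0.8 = 0.216 pp.
TFP growth = 11.2 − 8.83 = 2.37%.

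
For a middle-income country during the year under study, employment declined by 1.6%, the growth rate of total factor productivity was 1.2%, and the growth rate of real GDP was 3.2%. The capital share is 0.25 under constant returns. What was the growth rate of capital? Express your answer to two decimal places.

Labor's share = 1 − 0.25 = 0.75.
gY = gA + 0.75×(-1.6) + 0.25×g.
0.25×g = 3.2 − 1.2 + 1.2 = 3.2.
g = 3.2 / 0.25 = 12.8%.

12.80%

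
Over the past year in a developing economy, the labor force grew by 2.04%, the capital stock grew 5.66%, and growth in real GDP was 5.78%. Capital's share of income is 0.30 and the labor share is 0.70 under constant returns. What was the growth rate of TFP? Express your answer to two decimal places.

TFP grew 2.65%.

Labor's share = 1 − 0.3 = 0.7.
The capital stock: 0.3 × 5.66 = 1.698 pp.
The labor force: 0.7 × 2.04 = 1.428 pp.
TFP growth = 5.78 − 3.126 = 2.654%.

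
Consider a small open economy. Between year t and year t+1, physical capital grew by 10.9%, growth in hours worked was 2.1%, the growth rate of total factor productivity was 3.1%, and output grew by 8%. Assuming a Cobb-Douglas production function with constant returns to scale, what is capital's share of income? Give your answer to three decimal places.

gY = gA + α·gK + (1−α)·gL, so gY − gA − gL = α(gK − gL).
8 − 3.1 − 2.1 = α × (10.9 − 2.1).
2.8 = 8.8 α, so α = 0.31818.

0.318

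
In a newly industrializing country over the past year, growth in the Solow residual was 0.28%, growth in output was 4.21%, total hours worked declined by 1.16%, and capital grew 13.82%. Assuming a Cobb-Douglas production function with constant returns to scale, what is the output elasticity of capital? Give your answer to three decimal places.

gY = gA + α·gK + (1−α)·gL, so gY − gA − gL = α(gK − gL).
4.21 − 0.28 + 1.16 = α × (13.82 − (-1.16)).
5.09 = 14.98 α, so α = 0.33979.

0.340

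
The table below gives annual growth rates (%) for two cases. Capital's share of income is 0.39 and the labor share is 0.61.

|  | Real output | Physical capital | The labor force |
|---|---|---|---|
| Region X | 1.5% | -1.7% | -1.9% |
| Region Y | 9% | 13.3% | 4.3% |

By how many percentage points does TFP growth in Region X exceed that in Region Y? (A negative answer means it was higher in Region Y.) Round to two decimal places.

2.13 percentage points

Labor's share = 1 − 0.39 = 0.61.
Region X: TFP = 1.5 + 0.663 + 1.159 = 3.322%.
Region Y: TFP = 9 − 5.187 − 2.623 = 1.19%.
Difference = 3.322 − (1.19) = 2.132 pp.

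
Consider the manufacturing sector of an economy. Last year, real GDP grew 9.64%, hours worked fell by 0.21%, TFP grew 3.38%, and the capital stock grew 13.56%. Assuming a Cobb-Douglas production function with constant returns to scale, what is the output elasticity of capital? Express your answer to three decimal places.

gY = gA + α·gK + (1−α)·gL, so gY − gA − gL = α(gK − gL).
9.64 − 3.38 + 0.21 = α × (13.56 − (-0.21)).
6.47 = 13.77 α, so α = 0.46986.

0.470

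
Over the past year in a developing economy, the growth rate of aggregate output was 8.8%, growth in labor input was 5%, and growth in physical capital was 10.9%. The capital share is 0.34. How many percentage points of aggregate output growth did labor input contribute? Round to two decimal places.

3.30

Labor's share = 1 − 0.34 = 0.66.
Contribution = share × growth = 0.66 × 5 = 3.3 pp.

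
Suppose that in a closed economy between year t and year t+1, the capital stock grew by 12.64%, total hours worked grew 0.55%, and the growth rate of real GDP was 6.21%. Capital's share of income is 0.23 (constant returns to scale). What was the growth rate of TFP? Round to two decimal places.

TFP growth was 2.88%.

Labor's share = 1 − 0.23 = 0.77.
The capital stock: 0.23 × 12.64 = 2.9072 pp.
Total hours worked: 0.77 × 0.55 = 0.4235 pp.
TFP growth = 6.21 − 3.3307 = 2.8793%.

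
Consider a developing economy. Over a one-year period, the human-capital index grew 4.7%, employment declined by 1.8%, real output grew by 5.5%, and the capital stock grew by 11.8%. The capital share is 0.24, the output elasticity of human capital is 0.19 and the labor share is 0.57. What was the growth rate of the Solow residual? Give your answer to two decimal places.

Labor's share = 1 − 0.24 − 0.19 = 0.57.
The capital stock: 0.24 × 11.8 = 2.832 pp.
The human-capital index: 0.19 × 4.7 = 0.893 pp.
Employment: 0.57 × (-1.8) = -1.026 pp.
TFP growth = 5.5 − 2.699 = 2.801%.

2.80%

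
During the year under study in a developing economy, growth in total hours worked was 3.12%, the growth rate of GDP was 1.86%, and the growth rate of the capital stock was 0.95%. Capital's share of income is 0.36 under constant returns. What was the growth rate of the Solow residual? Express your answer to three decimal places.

Labor's share = 1 − 0.36 = 0.64.
The capital stock: 0.36 × 0.95 = 0.342 pp.
Total hours worked: 0.64 × 3.12 = 1.9968 pp.
TFP growth = 1.86 − 2.3388 = -0.4788%.

-0.479%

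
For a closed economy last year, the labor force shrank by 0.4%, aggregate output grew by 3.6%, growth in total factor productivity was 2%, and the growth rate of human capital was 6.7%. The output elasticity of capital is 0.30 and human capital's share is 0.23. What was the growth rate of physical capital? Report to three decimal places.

Labor's share = 1 − 0.3 − 0.23 = 0.47.
gY = gA + 0.23×6.7 + 0.47×(-0.4) + 0.3×g.
0.3×g = 3.6 − 2 − 1.353 = 0.247.
g = 0.247 / 0.3 = 0.82333%.

0.823%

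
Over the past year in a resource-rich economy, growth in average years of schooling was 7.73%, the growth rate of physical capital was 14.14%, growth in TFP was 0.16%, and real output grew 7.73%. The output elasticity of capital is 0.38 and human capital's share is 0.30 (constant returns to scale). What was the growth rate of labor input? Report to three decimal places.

Labor's share = 1 − 0.38 − 0.3 = 0.32.
gY = gA + 0.38×14.14 + 0.3×7.73 + 0.32×g.
0.32×g = 7.73 − 0.16 − 7.6922 = -0.1222.
g = -0.1222 / 0.32 = -0.38188%.

-0.382%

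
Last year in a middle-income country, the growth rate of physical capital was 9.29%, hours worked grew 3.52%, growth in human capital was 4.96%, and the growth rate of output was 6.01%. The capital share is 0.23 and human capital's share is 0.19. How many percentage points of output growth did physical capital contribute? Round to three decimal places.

Contribution = share × growth = 0.23 × 9.29 = 2.1367 pp.

2.137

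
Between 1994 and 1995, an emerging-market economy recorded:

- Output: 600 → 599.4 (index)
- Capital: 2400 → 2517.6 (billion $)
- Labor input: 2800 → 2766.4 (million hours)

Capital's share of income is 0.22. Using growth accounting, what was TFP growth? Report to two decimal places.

Output growth = (599.4 − 600) / 600 = -0.1%.
Capital growth = (2517.6 − 2400) / 2400 = 4.9%.
Labor input growth = (2766.4 − 2800) / 2800 = -1.2%.
Labor's share = 1 − 0.22 = 0.78.
Capital: 0.22 × 4.9 = 1.078 pp.
Labor input: 0.78 × (-1.2) = -0.936 pp.
TFP growth = -0.1 − 0.142 = -0.242%.

-0.24%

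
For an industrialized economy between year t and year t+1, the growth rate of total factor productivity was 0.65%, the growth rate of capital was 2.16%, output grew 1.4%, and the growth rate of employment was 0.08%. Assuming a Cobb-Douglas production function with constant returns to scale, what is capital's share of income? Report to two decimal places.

gY = gA + α·gK + (1−α)·gL, so gY − gA − gL = α(gK − gL).
1.4 − 0.65 − 0.08 = α × (2.16 − 0.08).
0.67 = 2.08 α, so α = 0.3221.

0.32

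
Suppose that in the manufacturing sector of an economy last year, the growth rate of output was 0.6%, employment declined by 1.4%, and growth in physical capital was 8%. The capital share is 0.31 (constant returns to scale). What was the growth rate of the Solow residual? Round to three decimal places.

Labor's share = 1 − 0.31 = 0.69.
Physical capital: 0.31 × 8 = 2.48 pp.
Employment: 0.69 × (-1.4) = -0.966 pp.
TFP growth = 0.6 − 1.514 = -0.914%.

-0.914%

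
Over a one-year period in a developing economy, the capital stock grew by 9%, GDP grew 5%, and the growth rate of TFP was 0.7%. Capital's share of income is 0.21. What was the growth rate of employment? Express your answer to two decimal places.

Employment grew 3.05%.

Labor's share = 1 − 0.21 = 0.79.
gY = gA + 0.21×9 + 0.79×g.
0.79×g = 5 − 0.7 − 1.89 = 2.41.
g = 2.41 / 0.79 = 3.0506%.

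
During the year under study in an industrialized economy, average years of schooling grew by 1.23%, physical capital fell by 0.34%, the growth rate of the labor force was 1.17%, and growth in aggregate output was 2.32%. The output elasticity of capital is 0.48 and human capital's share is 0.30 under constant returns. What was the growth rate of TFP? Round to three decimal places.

Labor's share = 1 − 0.48 − 0.3 = 0.22.
Physical capital: 0.48 × (-0.34) = -0.1632 pp.
Average years of schooling: 0.3 × 1.23 = 0.369 pp.
The labor force: 0.22 × 1.17 = 0.2574 pp.
TFP growth = 2.32 − 0.4632 = 1.8568%.

1.857%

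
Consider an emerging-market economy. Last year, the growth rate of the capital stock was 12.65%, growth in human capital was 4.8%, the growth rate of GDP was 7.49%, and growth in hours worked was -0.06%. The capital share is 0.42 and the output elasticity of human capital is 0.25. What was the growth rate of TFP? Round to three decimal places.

0.997%

Labor's share = 1 − 0.42 − 0.25 = 0.33.
The capital stock: 0.42 × 12.65 = 5.313 pp.
Human capital: 0.25 × 4.8 = 1.2 pp.
Hours worked: 0.33 × (-0.06) = -0.0198 pp.
TFP growth = 7.49 − 6.4932 = 0.9968%.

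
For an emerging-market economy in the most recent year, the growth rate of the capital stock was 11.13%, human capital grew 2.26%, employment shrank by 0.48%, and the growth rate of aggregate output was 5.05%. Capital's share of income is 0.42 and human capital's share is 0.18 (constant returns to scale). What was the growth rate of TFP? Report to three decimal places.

Labor's share = 1 − 0.42 − 0.18 = 0.4.
The capital stock: 0.42 × 11.13 = 4.6746 pp.
Human capital: 0.18 × 2.26 = 0.4068 pp.
Employment: 0.4 × (-0.48) = -0.192 pp.
TFP growth = 5.05 − 4.8894 = 0.1606%.

0.161%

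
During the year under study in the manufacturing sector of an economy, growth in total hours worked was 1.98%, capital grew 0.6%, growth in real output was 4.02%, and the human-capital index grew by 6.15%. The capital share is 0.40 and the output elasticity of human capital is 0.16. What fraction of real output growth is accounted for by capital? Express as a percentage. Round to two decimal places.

5.97%

Capital contributed 0.4 × 0.6 = 0.24 pp.
Share of growth = 0.24 / 4.02 × 100 = 5.9701%.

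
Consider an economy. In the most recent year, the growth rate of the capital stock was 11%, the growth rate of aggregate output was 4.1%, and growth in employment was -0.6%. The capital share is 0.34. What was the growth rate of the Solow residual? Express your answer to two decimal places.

0.76%

Labor's share = 1 − 0.34 = 0.66.
The capital stock: 0.34 × 11 = 3.74 pp.
Employment: 0.66 × (-0.6) = -0.396 pp.
TFP growth = 4.1 − 3.344 = 0.756%.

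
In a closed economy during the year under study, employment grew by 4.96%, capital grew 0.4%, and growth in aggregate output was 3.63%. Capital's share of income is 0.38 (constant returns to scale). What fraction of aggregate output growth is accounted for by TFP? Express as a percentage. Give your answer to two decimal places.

TFP accounted for 11.10% of growth.

Labor's share = 1 − 0.38 = 0.62.
Capital: 0.38 × 0.4 = 0.152 pp.
Employment: 0.62 × 4.96 = 3.0752 pp.
TFP growth = 3.63 − 3.2272 = 0.4028%.
TFP share of growth = 0.4028 / 3.63 × 100 = 11.0964%.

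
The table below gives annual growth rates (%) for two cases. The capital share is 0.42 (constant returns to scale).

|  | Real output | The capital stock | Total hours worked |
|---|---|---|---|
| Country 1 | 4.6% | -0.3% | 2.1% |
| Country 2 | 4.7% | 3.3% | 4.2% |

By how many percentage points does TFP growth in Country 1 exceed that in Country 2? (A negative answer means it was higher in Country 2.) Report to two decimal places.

2.63 percentage points

Labor's share = 1 − 0.42 = 0.58.
Country 1: TFP = 4.6 + 0.126 − 1.218 = 3.508%.
Country 2: TFP = 4.7 − 1.386 − 2.436 = 0.878%.
Difference = 3.508 − (0.878) = 2.63 pp.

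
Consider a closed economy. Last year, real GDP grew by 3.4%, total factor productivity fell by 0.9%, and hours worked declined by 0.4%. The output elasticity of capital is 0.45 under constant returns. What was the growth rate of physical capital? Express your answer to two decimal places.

Physical capital growth was 10.04%.

Labor's share = 1 − 0.45 = 0.55.
gY = gA + 0.55×(-0.4) + 0.45×g.
0.45×g = 3.4 + 0.9 + 0.22 = 4.52.
g = 4.52 / 0.45 = 10.0444%.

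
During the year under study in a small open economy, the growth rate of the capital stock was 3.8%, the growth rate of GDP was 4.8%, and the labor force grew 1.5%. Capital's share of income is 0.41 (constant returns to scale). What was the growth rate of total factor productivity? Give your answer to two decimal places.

Labor's share = 1 − 0.41 = 0.59.
The capital stock: 0.41 × 3.8 = 1.558 pp.
The labor force: 0.59 × 1.5 = 0.885 pp.
TFP growth = 4.8 − 2.443 = 2.357%.

2.36%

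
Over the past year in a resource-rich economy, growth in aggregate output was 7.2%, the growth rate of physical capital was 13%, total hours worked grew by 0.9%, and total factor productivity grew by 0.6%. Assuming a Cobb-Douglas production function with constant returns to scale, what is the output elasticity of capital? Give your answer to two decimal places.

The output elasticity of capital is 0.47.

gY = gA + α·gK + (1−α)·gL, so gY − gA − gL = α(gK − gL).
7.2 − 0.6 − 0.9 = α × (13 − 0.9).
5.7 = 12.1 α, so α = 0.4711.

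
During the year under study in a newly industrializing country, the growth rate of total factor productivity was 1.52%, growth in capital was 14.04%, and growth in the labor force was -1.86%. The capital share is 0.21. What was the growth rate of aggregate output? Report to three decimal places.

Labor's share = 1 − 0.21 = 0.79.
Capital: 0.21 × 14.04 = 2.9484 pp.
The labor force: 0.79 × (-1.86) = -1.4694 pp.
Output growth = 1.52 + 1.479 = 2.999%.

Aggregate output growth was 2.999%.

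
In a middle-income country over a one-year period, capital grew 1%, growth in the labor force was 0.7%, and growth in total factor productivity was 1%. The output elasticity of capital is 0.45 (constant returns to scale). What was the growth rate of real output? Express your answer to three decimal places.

Labor's share = 1 − 0.45 = 0.55.
Capital: 0.45 × 1 = 0.45 pp.
The labor force: 0.55 × 0.7 = 0.385 pp.
Output growth = 1 + 0.835 = 1.835%.

1.835%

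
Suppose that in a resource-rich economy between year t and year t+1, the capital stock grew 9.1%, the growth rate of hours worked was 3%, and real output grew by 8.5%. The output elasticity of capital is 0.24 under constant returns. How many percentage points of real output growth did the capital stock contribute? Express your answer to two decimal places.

2.18 pp

Contribution = share × growth = 0.24 × 9.1 = 2.184 pp.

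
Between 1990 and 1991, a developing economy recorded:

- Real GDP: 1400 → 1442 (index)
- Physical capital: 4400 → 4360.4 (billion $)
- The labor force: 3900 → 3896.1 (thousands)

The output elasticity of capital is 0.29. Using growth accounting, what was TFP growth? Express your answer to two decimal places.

Real GDP growth = (1442 − 1400) / 1400 = 3%.
Physical capital growth = (4360.4 − 4400) / 4400 = -0.9%.
The labor force growth = (3896.1 − 3900) / 3900 = -0.1%.
Labor's share = 1 − 0.29 = 0.71.
Physical capital: 0.29 × (-0.9) = -0.261 pp.
The labor force: 0.71 × (-0.1) = -0.071 pp.
TFP growth = 3 + 0.332 = 3.332%.

3.33%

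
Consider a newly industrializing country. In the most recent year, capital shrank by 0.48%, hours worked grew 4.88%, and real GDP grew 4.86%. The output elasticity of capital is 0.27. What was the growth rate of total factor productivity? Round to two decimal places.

1.43%

Labor's share = 1 − 0.27 = 0.73.
Capital: 0.27 × (-0.48) = -0.1296 pp.
Hours worked: 0.73 × 4.88 = 3.5624 pp.
TFP growth = 4.86 − 3.4328 = 1.4272%.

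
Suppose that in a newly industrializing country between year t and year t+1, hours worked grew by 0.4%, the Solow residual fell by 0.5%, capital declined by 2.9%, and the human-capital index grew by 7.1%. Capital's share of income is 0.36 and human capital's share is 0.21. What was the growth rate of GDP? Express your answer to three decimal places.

Labor's share = 1 − 0.36 − 0.21 = 0.43.
Capital: 0.36 × (-2.9) = -1.044 pp.
The human-capital index: 0.21 × 7.1 = 1.491 pp.
Hours worked: 0.43 × 0.4 = 0.172 pp.
Output growth = -0.5 + 0.619 = 0.119%.

0.119%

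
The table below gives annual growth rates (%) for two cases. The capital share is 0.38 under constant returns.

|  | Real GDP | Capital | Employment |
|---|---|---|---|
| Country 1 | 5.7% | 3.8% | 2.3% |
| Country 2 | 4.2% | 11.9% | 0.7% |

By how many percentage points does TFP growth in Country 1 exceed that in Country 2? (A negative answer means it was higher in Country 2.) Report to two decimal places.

3.59 percentage points

Labor's share = 1 − 0.38 = 0.62.
Country 1: TFP = 5.7 − 1.444 − 1.426 = 2.83%.
Country 2: TFP = 4.2 − 4.522 − 0.434 = -0.756%.
Difference = 2.83 − (-0.756) = 3.586 pp.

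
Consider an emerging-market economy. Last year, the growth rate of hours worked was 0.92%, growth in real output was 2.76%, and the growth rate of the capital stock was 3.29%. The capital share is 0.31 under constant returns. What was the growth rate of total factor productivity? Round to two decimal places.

Labor's share = 1 − 0.31 = 0.69.
The capital stock: 0.31 × 3.29 = 1.0199 pp.
Hours worked: 0.69 × 0.92 = 0.6348 pp.
TFP growth = 2.76 − 1.6547 = 1.1053%.

1.11%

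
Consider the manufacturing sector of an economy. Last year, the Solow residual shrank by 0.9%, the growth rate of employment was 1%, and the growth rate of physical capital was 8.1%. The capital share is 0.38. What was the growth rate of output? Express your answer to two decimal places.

2.80%

Labor's share = 1 − 0.38 = 0.62.
Physical capital: 0.38 × 8.1 = 3.078 pp.
Employment: 0.62 × 1 = 0.62 pp.
Output growth = -0.9 + 3.698 = 2.798%.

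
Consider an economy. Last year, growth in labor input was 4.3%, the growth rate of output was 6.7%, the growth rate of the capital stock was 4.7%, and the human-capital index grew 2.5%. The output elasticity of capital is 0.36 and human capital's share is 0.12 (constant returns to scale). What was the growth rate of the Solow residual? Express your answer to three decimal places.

2.472%

Labor's share = 1 − 0.36 − 0.12 = 0.52.
The capital stock: 0.36 × 4.7 = 1.692 pp.
The human-capital index: 0.12 × 2.5 = 0.3 pp.
Labor input: 0.52 × 4.3 = 2.236 pp.
TFP growth = 6.7 − 4.228 = 2.472%.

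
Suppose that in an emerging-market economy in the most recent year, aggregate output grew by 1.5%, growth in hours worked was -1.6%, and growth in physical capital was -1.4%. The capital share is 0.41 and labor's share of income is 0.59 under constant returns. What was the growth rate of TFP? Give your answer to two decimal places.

3.02%

Labor's share = 1 − 0.41 = 0.59.
Physical capital: 0.41 × (-1.4) = -0.574 pp.
Hours worked: 0.59 × (-1.6) = -0.944 pp.
TFP growth = 1.5 + 1.518 = 3.018%.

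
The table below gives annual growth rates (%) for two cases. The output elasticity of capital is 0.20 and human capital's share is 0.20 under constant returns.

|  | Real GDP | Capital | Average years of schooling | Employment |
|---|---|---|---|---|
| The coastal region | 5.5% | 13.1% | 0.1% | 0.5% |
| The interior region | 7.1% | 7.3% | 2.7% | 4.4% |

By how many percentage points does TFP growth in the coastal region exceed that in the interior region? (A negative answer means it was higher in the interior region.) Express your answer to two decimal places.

0.10 percentage points

Labor's share = 1 − 0.2 − 0.2 = 0.6.
The coastal region: TFP = 5.5 − 2.62 − 0.02 − 0.3 = 2.56%.
The interior region: TFP = 7.1 − 1.46 − 0.54 − 2.64 = 2.46%.
Difference = 2.56 − (2.46) = 0.1 pp.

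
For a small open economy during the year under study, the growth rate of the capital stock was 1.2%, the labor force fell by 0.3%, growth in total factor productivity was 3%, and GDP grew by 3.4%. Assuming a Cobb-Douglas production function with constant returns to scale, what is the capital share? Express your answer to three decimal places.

gY = gA + α·gK + (1−α)·gL, so gY − gA − gL = α(gK − gL).
3.4 − 3 + 0.3 = α × (1.2 − (-0.3)).
0.7 = 1.5 α, so α = 0.46667.

0.467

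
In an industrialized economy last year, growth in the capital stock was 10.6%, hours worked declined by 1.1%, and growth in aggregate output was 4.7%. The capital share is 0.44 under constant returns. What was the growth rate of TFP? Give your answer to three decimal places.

Labor's share = 1 − 0.44 = 0.56.
The capital stock: 0.44 × 10.6 = 4.664 pp.
Hours worked: 0.56 × (-1.1) = -0.616 pp.
TFP growth = 4.7 − 4.048 = 0.652%.

0.652%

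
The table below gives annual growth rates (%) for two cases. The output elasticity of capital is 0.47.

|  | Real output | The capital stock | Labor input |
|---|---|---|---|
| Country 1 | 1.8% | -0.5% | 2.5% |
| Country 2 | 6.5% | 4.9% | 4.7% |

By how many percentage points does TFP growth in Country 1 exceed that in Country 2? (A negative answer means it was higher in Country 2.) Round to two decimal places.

-1.00 percentage points

Labor's share = 1 − 0.47 = 0.53.
Country 1: TFP = 1.8 + 0.235 − 1.325 = 0.71%.
Country 2: TFP = 6.5 − 2.303 − 2.491 = 1.706%.
Difference = 0.71 − (1.706) = -0.996 pp.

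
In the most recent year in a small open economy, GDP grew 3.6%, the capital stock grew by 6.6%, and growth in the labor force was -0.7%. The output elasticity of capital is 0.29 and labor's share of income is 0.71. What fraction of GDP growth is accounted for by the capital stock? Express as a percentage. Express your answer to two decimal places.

The capital stock accounted for 53.17% of growth.

The capital stock contributed 0.29 × 6.6 = 1.914 pp.
Share of growth = 1.914 / 3.6 × 100 = 53.1667%.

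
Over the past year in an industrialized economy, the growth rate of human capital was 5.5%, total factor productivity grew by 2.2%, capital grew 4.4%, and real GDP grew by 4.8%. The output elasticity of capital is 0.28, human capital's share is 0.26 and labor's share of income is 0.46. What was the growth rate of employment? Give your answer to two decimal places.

Labor's share = 1 − 0.28 − 0.26 = 0.46.
gY = gA + 0.28×4.4 + 0.26×5.5 + 0.46×g.
0.46×g = 4.8 − 2.2 − 2.662 = -0.062.
g = -0.062 / 0.46 = -0.1348%.

-0.13%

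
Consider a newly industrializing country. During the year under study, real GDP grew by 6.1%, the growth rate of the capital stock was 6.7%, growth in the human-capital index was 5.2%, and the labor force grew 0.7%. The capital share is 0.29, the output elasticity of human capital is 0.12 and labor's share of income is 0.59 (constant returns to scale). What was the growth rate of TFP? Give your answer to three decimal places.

Labor's share = 1 − 0.29 − 0.12 = 0.59.
The capital stock: 0.29 × 6.7 = 1.943 pp.
The human-capital index: 0.12 × 5.2 = 0.624 pp.
The labor force: 0.59 × 0.7 = 0.413 pp.
TFP growth = 6.1 − 2.98 = 3.12%.

3.120%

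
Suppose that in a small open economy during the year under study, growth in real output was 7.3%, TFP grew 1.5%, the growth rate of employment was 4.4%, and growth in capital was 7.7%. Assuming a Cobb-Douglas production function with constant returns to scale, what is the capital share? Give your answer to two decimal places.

gY = gA + α·gK + (1−α)·gL, so gY − gA − gL = α(gK − gL).
7.3 − 1.5 − 4.4 = α × (7.7 − 4.4).
1.4 = 3.3 α, so α = 0.4242.

0.42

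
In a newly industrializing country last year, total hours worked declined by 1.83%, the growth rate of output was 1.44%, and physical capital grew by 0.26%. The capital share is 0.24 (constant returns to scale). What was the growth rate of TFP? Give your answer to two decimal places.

2.77%

Labor's share = 1 − 0.24 = 0.76.
Physical capital: 0.24 × 0.26 = 0.0624 pp.
Total hours worked: 0.76 × (-1.83) = -1.3908 pp.
TFP growth = 1.44 + 1.3284 = 2.7684%.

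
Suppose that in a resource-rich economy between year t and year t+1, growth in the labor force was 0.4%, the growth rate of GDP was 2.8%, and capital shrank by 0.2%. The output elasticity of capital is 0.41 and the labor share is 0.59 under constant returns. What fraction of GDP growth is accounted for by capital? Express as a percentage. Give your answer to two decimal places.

Capital contributed 0.41 × (-0.2) = -0.082 pp.
Share of growth = -0.082 / 2.8 × 100 = -2.9286%.

Capital accounted for -2.93% of growth.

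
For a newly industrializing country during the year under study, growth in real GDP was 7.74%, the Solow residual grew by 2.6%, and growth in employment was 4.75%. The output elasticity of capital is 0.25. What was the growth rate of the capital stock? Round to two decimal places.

Labor's share = 1 − 0.25 = 0.75.
gY = gA + 0.75×4.75 + 0.25×g.
0.25×g = 7.74 − 2.6 − 3.5625 = 1.5775.
g = 1.5775 / 0.25 = 6.31%.

6.31%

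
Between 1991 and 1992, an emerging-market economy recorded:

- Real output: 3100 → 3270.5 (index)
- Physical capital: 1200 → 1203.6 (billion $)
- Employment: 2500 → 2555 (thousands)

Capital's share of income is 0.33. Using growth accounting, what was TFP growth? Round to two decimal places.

Real output growth = (3270.5 − 3100) / 3100 = 5.5%.
Physical capital growth = (1203.6 − 1200) / 1200 = 0.3%.
Employment growth = (2555 − 2500) / 2500 = 2.2%.
Labor's share = 1 − 0.33 = 0.67.
Physical capital: 0.33 × 0.3 = 0.099 pp.
Employment: 0.67 × 2.2 = 1.474 pp.
TFP growth = 5.5 − 1.573 = 3.927%.

TFP growth was 3.93%.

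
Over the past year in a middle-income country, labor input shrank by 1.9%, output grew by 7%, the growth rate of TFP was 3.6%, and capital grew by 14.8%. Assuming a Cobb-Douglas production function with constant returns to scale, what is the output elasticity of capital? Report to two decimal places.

gY = gA + α·gK + (1−α)·gL, so gY − gA − gL = α(gK − gL).
7 − 3.6 + 1.9 = α × (14.8 − (-1.9)).
5.3 = 16.7 α, so α = 0.3174.

The output elasticity of capital is 0.32.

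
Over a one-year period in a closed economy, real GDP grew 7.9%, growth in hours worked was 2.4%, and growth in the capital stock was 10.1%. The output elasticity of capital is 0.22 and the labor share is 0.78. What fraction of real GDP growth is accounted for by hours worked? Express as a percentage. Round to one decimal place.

Hours worked accounted for 23.7% of growth.

Labor's share = 1 − 0.22 = 0.78.
Hours worked contributed 0.78 × 2.4 = 1.872 pp.
Share of growth = 1.872 / 7.9 × 100 = 23.696%.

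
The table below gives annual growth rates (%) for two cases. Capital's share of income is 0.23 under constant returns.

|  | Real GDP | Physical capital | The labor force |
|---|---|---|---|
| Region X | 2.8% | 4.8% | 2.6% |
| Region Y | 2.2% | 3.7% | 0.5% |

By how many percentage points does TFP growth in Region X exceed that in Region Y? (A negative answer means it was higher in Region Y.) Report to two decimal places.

Labor's share = 1 − 0.23 = 0.77.
Region X: TFP = 2.8 − 1.104 − 2.002 = -0.306%.
Region Y: TFP = 2.2 − 0.851 − 0.385 = 0.964%.
Difference = -0.306 − (0.964) = -1.27 pp.

-1.27 percentage points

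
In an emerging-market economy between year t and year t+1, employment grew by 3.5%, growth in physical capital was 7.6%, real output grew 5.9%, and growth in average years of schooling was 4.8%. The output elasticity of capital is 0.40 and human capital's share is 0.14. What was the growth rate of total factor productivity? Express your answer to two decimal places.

0.58%

Labor's share = 1 − 0.4 − 0.14 = 0.46.
Physical capital: 0.4 × 7.6 = 3.04 pp.
Average years of schooling: 0.14 × 4.8 = 0.672 pp.
Employment: 0.46 × 3.5 = 1.61 pp.
TFP growth = 5.9 − 5.322 = 0.578%.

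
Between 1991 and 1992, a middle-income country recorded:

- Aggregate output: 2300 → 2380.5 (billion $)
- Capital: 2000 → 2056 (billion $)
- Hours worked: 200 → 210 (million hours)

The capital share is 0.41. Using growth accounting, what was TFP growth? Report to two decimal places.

Aggregate output growth = (2380.5 − 2300) / 2300 = 3.5%.
Capital growth = (2056 − 2000) / 2000 = 2.8%.
Hours worked growth = (210 − 200) / 200 = 5%.
Labor's share = 1 − 0.41 = 0.59.
Capital: 0.41 × 2.8 = 1.148 pp.
Hours worked: 0.59 × 5 = 2.95 pp.
TFP growth = 3.5 − 4.098 = -0.598%.

-0.60%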